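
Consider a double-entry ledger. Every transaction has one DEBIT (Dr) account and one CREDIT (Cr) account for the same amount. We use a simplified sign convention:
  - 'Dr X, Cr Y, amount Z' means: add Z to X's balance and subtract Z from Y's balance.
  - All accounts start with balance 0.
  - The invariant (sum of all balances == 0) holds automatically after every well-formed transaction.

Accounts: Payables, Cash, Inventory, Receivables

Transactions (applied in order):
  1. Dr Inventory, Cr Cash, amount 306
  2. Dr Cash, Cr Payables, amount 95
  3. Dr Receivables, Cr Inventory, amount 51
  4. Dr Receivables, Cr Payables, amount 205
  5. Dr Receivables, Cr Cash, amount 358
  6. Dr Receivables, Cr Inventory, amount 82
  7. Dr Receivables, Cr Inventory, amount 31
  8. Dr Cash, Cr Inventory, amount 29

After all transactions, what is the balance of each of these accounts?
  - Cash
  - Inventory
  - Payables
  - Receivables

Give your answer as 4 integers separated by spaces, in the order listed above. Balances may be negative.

After txn 1 (Dr Inventory, Cr Cash, amount 306): Cash=-306 Inventory=306
After txn 2 (Dr Cash, Cr Payables, amount 95): Cash=-211 Inventory=306 Payables=-95
After txn 3 (Dr Receivables, Cr Inventory, amount 51): Cash=-211 Inventory=255 Payables=-95 Receivables=51
After txn 4 (Dr Receivables, Cr Payables, amount 205): Cash=-211 Inventory=255 Payables=-300 Receivables=256
After txn 5 (Dr Receivables, Cr Cash, amount 358): Cash=-569 Inventory=255 Payables=-300 Receivables=614
After txn 6 (Dr Receivables, Cr Inventory, amount 82): Cash=-569 Inventory=173 Payables=-300 Receivables=696
After txn 7 (Dr Receivables, Cr Inventory, amount 31): Cash=-569 Inventory=142 Payables=-300 Receivables=727
After txn 8 (Dr Cash, Cr Inventory, amount 29): Cash=-540 Inventory=113 Payables=-300 Receivables=727

Answer: -540 113 -300 727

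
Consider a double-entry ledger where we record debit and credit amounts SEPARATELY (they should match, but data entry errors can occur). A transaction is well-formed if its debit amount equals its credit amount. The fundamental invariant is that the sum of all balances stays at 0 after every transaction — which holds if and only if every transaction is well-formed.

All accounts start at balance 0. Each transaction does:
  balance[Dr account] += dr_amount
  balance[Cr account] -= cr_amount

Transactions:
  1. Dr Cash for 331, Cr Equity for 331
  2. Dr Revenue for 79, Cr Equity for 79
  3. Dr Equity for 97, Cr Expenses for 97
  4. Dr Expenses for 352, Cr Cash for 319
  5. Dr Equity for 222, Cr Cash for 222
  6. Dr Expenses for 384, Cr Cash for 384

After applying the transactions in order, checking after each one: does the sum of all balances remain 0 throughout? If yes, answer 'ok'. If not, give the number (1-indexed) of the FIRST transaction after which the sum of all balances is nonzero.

Answer: 4

Derivation:
After txn 1: dr=331 cr=331 sum_balances=0
After txn 2: dr=79 cr=79 sum_balances=0
After txn 3: dr=97 cr=97 sum_balances=0
After txn 4: dr=352 cr=319 sum_balances=33
After txn 5: dr=222 cr=222 sum_balances=33
After txn 6: dr=384 cr=384 sum_balances=33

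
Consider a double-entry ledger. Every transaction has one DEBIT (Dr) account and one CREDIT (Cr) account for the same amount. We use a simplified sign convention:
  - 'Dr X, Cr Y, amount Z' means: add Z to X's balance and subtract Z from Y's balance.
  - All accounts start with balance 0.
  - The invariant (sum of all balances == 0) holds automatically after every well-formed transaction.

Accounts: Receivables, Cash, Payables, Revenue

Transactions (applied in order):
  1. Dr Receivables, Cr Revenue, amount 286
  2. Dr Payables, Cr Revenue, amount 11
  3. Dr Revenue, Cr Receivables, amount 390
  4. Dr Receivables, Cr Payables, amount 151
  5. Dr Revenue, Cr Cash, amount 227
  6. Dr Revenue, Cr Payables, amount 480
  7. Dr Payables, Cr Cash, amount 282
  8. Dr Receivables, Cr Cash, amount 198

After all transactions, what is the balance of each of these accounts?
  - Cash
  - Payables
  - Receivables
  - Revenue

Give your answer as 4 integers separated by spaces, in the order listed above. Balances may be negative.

After txn 1 (Dr Receivables, Cr Revenue, amount 286): Receivables=286 Revenue=-286
After txn 2 (Dr Payables, Cr Revenue, amount 11): Payables=11 Receivables=286 Revenue=-297
After txn 3 (Dr Revenue, Cr Receivables, amount 390): Payables=11 Receivables=-104 Revenue=93
After txn 4 (Dr Receivables, Cr Payables, amount 151): Payables=-140 Receivables=47 Revenue=93
After txn 5 (Dr Revenue, Cr Cash, amount 227): Cash=-227 Payables=-140 Receivables=47 Revenue=320
After txn 6 (Dr Revenue, Cr Payables, amount 480): Cash=-227 Payables=-620 Receivables=47 Revenue=800
After txn 7 (Dr Payables, Cr Cash, amount 282): Cash=-509 Payables=-338 Receivables=47 Revenue=800
After txn 8 (Dr Receivables, Cr Cash, amount 198): Cash=-707 Payables=-338 Receivables=245 Revenue=800

Answer: -707 -338 245 800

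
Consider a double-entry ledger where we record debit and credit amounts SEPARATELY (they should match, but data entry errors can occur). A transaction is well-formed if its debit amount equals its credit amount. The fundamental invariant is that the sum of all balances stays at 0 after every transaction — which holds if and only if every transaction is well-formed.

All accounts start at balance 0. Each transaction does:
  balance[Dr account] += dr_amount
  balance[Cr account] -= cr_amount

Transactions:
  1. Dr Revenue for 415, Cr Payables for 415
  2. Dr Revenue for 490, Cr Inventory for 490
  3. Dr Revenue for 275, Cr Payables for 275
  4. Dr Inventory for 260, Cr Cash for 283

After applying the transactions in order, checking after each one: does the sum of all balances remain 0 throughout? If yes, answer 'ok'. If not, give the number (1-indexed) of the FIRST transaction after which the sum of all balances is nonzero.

Answer: 4

Derivation:
After txn 1: dr=415 cr=415 sum_balances=0
After txn 2: dr=490 cr=490 sum_balances=0
After txn 3: dr=275 cr=275 sum_balances=0
After txn 4: dr=260 cr=283 sum_balances=-23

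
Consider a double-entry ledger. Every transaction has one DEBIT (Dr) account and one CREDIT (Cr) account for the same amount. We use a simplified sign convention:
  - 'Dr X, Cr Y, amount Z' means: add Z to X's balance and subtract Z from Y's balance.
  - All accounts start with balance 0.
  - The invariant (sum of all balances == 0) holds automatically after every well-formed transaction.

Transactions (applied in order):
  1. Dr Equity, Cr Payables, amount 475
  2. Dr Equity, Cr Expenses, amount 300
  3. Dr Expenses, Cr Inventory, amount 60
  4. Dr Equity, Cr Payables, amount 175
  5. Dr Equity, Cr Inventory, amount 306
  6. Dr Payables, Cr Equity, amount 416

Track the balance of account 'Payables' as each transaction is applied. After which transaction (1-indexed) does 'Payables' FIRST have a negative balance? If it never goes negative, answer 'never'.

Answer: 1

Derivation:
After txn 1: Payables=-475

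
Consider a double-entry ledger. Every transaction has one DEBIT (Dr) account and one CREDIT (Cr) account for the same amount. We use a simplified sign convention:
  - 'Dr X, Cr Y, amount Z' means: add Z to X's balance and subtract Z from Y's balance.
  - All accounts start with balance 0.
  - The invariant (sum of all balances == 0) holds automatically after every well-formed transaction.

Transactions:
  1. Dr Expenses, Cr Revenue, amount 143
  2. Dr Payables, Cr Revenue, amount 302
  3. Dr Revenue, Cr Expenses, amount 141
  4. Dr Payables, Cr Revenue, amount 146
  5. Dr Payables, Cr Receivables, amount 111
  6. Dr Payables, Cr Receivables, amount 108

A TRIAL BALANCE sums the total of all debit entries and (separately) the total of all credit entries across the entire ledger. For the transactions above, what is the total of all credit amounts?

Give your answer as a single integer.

Txn 1: credit+=143
Txn 2: credit+=302
Txn 3: credit+=141
Txn 4: credit+=146
Txn 5: credit+=111
Txn 6: credit+=108
Total credits = 951

Answer: 951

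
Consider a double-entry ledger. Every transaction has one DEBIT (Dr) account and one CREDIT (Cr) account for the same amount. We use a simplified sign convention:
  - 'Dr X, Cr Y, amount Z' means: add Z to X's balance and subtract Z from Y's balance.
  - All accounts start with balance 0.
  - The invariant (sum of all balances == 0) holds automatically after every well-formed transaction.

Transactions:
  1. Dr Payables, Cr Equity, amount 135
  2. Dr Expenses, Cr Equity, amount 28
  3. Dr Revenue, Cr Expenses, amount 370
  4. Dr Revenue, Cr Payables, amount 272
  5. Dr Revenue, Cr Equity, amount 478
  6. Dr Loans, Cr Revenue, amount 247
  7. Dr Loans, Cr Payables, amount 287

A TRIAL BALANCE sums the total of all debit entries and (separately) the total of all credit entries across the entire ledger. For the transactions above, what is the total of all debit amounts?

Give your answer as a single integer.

Txn 1: debit+=135
Txn 2: debit+=28
Txn 3: debit+=370
Txn 4: debit+=272
Txn 5: debit+=478
Txn 6: debit+=247
Txn 7: debit+=287
Total debits = 1817

Answer: 1817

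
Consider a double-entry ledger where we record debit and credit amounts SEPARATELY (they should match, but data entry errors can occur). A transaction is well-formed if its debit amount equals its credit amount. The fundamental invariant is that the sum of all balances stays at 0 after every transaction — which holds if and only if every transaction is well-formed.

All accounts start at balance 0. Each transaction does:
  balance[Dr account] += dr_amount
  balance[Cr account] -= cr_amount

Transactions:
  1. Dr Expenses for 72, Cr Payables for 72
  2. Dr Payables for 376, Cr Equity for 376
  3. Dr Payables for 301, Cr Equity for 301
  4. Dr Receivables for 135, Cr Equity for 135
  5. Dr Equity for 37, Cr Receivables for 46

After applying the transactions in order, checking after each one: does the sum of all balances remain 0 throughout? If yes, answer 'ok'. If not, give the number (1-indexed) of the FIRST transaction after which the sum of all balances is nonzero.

After txn 1: dr=72 cr=72 sum_balances=0
After txn 2: dr=376 cr=376 sum_balances=0
After txn 3: dr=301 cr=301 sum_balances=0
After txn 4: dr=135 cr=135 sum_balances=0
After txn 5: dr=37 cr=46 sum_balances=-9

Answer: 5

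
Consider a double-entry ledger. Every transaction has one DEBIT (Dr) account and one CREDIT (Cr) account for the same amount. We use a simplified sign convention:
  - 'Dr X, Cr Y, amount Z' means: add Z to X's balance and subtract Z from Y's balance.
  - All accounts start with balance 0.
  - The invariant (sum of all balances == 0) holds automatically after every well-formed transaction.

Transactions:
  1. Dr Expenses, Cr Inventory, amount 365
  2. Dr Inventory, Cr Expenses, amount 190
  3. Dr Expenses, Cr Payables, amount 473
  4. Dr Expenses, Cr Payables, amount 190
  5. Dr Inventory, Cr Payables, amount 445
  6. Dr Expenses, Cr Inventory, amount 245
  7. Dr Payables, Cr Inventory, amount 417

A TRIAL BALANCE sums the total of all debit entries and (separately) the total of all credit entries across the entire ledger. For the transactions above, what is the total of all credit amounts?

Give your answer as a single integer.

Answer: 2325

Derivation:
Txn 1: credit+=365
Txn 2: credit+=190
Txn 3: credit+=473
Txn 4: credit+=190
Txn 5: credit+=445
Txn 6: credit+=245
Txn 7: credit+=417
Total credits = 2325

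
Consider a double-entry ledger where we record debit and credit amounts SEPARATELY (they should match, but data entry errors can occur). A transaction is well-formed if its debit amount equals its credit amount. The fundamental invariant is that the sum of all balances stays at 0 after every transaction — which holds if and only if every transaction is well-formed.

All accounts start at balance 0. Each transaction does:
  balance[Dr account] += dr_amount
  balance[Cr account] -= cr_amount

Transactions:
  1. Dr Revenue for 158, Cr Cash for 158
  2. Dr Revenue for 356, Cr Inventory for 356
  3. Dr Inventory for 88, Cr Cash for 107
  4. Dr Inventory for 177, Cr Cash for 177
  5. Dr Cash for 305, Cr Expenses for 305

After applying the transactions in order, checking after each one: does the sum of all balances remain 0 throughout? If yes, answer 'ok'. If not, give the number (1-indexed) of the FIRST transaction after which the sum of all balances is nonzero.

Answer: 3

Derivation:
After txn 1: dr=158 cr=158 sum_balances=0
After txn 2: dr=356 cr=356 sum_balances=0
After txn 3: dr=88 cr=107 sum_balances=-19
After txn 4: dr=177 cr=177 sum_balances=-19
After txn 5: dr=305 cr=305 sum_balances=-19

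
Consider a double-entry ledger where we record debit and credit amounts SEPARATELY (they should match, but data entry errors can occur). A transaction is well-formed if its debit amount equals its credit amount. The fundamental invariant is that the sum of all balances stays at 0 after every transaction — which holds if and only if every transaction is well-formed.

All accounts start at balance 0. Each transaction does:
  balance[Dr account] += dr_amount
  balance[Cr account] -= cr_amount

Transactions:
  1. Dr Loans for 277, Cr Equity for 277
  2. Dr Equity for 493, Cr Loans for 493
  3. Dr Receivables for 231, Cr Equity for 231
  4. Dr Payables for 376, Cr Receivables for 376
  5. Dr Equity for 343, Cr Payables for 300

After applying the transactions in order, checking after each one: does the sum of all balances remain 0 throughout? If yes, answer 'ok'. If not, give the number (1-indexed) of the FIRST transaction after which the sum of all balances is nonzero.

After txn 1: dr=277 cr=277 sum_balances=0
After txn 2: dr=493 cr=493 sum_balances=0
After txn 3: dr=231 cr=231 sum_balances=0
After txn 4: dr=376 cr=376 sum_balances=0
After txn 5: dr=343 cr=300 sum_balances=43

Answer: 5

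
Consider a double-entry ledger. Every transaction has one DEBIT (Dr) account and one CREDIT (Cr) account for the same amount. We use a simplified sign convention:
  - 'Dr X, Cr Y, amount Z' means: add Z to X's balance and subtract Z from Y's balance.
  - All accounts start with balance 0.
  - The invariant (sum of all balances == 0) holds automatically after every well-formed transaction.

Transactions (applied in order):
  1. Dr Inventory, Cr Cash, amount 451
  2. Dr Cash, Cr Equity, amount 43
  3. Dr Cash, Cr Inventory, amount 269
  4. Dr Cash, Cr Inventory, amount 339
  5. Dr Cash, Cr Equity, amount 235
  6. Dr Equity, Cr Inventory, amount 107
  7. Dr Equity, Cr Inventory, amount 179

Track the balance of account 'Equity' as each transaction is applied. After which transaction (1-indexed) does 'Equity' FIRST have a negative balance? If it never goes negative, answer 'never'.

Answer: 2

Derivation:
After txn 1: Equity=0
After txn 2: Equity=-43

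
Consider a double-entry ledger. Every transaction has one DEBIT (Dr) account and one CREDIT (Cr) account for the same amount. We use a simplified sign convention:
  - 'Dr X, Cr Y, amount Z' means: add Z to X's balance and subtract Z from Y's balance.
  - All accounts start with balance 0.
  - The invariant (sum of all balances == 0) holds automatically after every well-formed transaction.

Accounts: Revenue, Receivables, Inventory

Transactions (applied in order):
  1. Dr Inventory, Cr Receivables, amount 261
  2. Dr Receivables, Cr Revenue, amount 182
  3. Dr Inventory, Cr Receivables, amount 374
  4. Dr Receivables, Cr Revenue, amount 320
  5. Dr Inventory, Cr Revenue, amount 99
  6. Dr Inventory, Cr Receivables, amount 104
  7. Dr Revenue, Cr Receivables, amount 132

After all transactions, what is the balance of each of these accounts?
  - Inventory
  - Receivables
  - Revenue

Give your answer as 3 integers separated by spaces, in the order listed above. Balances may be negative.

After txn 1 (Dr Inventory, Cr Receivables, amount 261): Inventory=261 Receivables=-261
After txn 2 (Dr Receivables, Cr Revenue, amount 182): Inventory=261 Receivables=-79 Revenue=-182
After txn 3 (Dr Inventory, Cr Receivables, amount 374): Inventory=635 Receivables=-453 Revenue=-182
After txn 4 (Dr Receivables, Cr Revenue, amount 320): Inventory=635 Receivables=-133 Revenue=-502
After txn 5 (Dr Inventory, Cr Revenue, amount 99): Inventory=734 Receivables=-133 Revenue=-601
After txn 6 (Dr Inventory, Cr Receivables, amount 104): Inventory=838 Receivables=-237 Revenue=-601
After txn 7 (Dr Revenue, Cr Receivables, amount 132): Inventory=838 Receivables=-369 Revenue=-469

Answer: 838 -369 -469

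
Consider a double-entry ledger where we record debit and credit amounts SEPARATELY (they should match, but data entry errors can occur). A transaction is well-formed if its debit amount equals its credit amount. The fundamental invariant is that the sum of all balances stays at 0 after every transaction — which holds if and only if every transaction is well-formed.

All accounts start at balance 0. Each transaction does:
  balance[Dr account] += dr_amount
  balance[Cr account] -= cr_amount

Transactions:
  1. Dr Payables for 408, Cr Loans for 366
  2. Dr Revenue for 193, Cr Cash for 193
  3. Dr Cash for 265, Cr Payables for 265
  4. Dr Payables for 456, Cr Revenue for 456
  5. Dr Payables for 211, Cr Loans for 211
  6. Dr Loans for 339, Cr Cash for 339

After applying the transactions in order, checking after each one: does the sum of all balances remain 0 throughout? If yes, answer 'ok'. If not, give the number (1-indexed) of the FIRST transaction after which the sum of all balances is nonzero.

Answer: 1

Derivation:
After txn 1: dr=408 cr=366 sum_balances=42
After txn 2: dr=193 cr=193 sum_balances=42
After txn 3: dr=265 cr=265 sum_balances=42
After txn 4: dr=456 cr=456 sum_balances=42
After txn 5: dr=211 cr=211 sum_balances=42
After txn 6: dr=339 cr=339 sum_balances=42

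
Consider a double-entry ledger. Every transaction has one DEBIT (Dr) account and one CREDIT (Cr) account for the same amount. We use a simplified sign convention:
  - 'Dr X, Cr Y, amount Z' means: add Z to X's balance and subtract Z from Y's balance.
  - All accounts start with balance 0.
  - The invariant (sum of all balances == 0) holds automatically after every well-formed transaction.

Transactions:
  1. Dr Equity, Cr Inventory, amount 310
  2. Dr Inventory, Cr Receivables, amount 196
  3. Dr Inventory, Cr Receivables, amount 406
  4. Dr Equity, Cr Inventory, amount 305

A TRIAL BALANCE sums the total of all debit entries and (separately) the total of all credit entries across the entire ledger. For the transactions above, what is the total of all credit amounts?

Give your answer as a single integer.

Answer: 1217

Derivation:
Txn 1: credit+=310
Txn 2: credit+=196
Txn 3: credit+=406
Txn 4: credit+=305
Total credits = 1217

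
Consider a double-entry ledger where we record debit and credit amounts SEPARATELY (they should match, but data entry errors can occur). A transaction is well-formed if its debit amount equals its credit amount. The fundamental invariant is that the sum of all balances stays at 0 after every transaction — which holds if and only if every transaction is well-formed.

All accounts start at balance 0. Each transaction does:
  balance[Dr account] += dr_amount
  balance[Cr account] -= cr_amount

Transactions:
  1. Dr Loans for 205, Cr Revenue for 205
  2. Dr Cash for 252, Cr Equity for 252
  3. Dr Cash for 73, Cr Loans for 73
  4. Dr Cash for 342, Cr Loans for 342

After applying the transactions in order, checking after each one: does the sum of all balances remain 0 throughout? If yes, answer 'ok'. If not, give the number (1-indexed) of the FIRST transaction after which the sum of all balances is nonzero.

Answer: ok

Derivation:
After txn 1: dr=205 cr=205 sum_balances=0
After txn 2: dr=252 cr=252 sum_balances=0
After txn 3: dr=73 cr=73 sum_balances=0
After txn 4: dr=342 cr=342 sum_balances=0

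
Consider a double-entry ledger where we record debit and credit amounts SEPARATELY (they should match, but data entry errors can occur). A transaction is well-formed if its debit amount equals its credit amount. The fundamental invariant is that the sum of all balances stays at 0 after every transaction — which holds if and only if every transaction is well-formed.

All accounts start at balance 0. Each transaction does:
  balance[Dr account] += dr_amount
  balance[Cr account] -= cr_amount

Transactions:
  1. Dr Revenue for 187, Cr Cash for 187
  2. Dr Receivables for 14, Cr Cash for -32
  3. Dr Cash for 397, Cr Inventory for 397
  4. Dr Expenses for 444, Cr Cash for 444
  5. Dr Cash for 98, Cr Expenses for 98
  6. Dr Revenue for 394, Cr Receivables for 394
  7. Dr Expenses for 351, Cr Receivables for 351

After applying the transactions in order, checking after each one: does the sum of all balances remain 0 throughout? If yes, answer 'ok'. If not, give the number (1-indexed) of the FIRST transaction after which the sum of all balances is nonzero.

After txn 1: dr=187 cr=187 sum_balances=0
After txn 2: dr=14 cr=-32 sum_balances=46
After txn 3: dr=397 cr=397 sum_balances=46
After txn 4: dr=444 cr=444 sum_balances=46
After txn 5: dr=98 cr=98 sum_balances=46
After txn 6: dr=394 cr=394 sum_balances=46
After txn 7: dr=351 cr=351 sum_balances=46

Answer: 2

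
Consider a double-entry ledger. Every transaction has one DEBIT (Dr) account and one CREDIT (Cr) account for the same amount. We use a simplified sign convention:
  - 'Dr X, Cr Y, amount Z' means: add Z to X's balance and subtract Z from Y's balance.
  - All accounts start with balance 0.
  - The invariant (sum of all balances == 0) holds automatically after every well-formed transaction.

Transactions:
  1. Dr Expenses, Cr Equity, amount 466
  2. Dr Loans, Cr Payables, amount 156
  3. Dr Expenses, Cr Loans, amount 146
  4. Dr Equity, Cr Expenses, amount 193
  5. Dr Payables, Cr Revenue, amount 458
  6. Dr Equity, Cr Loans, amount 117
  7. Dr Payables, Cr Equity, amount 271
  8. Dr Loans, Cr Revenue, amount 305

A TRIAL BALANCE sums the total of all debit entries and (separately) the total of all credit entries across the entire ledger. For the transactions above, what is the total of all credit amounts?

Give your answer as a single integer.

Txn 1: credit+=466
Txn 2: credit+=156
Txn 3: credit+=146
Txn 4: credit+=193
Txn 5: credit+=458
Txn 6: credit+=117
Txn 7: credit+=271
Txn 8: credit+=305
Total credits = 2112

Answer: 2112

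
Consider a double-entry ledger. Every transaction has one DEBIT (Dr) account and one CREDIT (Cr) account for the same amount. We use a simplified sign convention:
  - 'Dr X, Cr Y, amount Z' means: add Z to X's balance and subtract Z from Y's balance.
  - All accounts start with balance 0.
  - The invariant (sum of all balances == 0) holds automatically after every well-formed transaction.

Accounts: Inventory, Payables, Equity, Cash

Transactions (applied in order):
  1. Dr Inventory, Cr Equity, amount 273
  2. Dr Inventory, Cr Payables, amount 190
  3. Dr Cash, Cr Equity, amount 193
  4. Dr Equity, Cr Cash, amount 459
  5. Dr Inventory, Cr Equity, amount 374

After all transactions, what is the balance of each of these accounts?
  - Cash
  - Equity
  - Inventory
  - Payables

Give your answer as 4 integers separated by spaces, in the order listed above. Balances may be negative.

After txn 1 (Dr Inventory, Cr Equity, amount 273): Equity=-273 Inventory=273
After txn 2 (Dr Inventory, Cr Payables, amount 190): Equity=-273 Inventory=463 Payables=-190
After txn 3 (Dr Cash, Cr Equity, amount 193): Cash=193 Equity=-466 Inventory=463 Payables=-190
After txn 4 (Dr Equity, Cr Cash, amount 459): Cash=-266 Equity=-7 Inventory=463 Payables=-190
After txn 5 (Dr Inventory, Cr Equity, amount 374): Cash=-266 Equity=-381 Inventory=837 Payables=-190

Answer: -266 -381 837 -190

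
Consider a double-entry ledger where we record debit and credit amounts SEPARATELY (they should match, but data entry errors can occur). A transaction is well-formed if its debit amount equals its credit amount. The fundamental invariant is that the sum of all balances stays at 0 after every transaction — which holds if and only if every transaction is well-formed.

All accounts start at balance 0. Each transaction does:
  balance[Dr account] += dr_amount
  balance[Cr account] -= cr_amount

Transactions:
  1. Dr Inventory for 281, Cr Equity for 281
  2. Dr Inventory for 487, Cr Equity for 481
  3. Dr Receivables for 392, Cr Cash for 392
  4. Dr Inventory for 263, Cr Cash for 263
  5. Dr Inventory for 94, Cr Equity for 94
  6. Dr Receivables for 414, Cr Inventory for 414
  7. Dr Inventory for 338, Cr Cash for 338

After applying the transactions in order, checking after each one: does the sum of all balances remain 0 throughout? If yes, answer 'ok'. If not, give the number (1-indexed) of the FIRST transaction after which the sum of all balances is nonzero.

After txn 1: dr=281 cr=281 sum_balances=0
After txn 2: dr=487 cr=481 sum_balances=6
After txn 3: dr=392 cr=392 sum_balances=6
After txn 4: dr=263 cr=263 sum_balances=6
After txn 5: dr=94 cr=94 sum_balances=6
After txn 6: dr=414 cr=414 sum_balances=6
After txn 7: dr=338 cr=338 sum_balances=6

Answer: 2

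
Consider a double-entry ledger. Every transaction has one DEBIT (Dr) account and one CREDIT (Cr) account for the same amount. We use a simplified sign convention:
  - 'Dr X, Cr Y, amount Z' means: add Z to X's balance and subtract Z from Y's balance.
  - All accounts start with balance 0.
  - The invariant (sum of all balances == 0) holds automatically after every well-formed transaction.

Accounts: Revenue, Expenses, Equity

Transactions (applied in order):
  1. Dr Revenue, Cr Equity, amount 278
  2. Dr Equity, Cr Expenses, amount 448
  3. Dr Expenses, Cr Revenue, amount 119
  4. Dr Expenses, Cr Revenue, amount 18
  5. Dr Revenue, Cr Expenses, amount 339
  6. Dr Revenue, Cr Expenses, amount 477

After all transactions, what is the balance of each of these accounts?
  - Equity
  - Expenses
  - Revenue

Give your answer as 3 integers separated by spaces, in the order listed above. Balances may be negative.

Answer: 170 -1127 957

Derivation:
After txn 1 (Dr Revenue, Cr Equity, amount 278): Equity=-278 Revenue=278
After txn 2 (Dr Equity, Cr Expenses, amount 448): Equity=170 Expenses=-448 Revenue=278
After txn 3 (Dr Expenses, Cr Revenue, amount 119): Equity=170 Expenses=-329 Revenue=159
After txn 4 (Dr Expenses, Cr Revenue, amount 18): Equity=170 Expenses=-311 Revenue=141
After txn 5 (Dr Revenue, Cr Expenses, amount 339): Equity=170 Expenses=-650 Revenue=480
After txn 6 (Dr Revenue, Cr Expenses, amount 477): Equity=170 Expenses=-1127 Revenue=957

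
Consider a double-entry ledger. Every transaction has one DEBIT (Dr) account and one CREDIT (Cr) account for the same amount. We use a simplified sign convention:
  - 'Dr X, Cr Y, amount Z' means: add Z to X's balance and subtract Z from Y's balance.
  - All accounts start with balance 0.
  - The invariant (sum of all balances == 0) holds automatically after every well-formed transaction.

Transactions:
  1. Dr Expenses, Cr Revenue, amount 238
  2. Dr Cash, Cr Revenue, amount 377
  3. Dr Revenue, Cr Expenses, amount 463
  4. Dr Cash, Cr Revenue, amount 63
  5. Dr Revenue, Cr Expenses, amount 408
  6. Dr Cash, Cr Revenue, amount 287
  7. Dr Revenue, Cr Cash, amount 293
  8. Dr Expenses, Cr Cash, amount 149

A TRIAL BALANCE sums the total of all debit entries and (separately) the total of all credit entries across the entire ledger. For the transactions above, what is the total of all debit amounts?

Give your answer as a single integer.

Txn 1: debit+=238
Txn 2: debit+=377
Txn 3: debit+=463
Txn 4: debit+=63
Txn 5: debit+=408
Txn 6: debit+=287
Txn 7: debit+=293
Txn 8: debit+=149
Total debits = 2278

Answer: 2278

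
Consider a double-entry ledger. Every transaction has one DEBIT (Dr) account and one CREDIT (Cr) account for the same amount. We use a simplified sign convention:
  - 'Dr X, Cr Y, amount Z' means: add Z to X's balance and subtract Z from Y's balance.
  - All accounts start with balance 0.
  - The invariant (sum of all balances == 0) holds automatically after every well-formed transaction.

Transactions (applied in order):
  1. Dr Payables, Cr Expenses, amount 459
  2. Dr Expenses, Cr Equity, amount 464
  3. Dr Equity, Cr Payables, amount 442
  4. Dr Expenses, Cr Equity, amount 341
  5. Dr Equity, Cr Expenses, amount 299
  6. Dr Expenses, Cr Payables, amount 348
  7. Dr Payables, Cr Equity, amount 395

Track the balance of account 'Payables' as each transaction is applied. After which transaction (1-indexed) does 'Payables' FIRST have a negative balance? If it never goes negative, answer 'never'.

Answer: 6

Derivation:
After txn 1: Payables=459
After txn 2: Payables=459
After txn 3: Payables=17
After txn 4: Payables=17
After txn 5: Payables=17
After txn 6: Payables=-331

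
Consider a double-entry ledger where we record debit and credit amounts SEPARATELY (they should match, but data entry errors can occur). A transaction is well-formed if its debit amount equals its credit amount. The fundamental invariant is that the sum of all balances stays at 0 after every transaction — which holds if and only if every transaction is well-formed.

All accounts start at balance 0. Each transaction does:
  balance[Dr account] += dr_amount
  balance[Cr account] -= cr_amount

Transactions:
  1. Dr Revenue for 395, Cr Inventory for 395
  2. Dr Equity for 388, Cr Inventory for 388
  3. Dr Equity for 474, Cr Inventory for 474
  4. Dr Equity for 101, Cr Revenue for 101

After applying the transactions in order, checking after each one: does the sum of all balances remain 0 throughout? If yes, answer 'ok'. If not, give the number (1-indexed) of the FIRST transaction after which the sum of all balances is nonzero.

After txn 1: dr=395 cr=395 sum_balances=0
After txn 2: dr=388 cr=388 sum_balances=0
After txn 3: dr=474 cr=474 sum_balances=0
After txn 4: dr=101 cr=101 sum_balances=0

Answer: ok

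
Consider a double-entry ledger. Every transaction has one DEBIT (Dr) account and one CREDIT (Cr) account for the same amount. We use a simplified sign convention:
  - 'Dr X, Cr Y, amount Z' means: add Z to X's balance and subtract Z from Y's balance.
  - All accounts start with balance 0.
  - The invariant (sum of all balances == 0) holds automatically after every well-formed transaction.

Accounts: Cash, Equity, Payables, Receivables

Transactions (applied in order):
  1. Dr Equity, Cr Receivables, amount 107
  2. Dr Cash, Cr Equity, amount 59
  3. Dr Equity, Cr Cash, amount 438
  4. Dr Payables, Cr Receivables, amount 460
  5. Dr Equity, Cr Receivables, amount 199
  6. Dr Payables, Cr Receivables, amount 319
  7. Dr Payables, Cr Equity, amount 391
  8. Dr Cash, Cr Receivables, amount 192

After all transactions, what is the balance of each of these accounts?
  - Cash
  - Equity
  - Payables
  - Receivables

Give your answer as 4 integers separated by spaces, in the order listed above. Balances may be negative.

After txn 1 (Dr Equity, Cr Receivables, amount 107): Equity=107 Receivables=-107
After txn 2 (Dr Cash, Cr Equity, amount 59): Cash=59 Equity=48 Receivables=-107
After txn 3 (Dr Equity, Cr Cash, amount 438): Cash=-379 Equity=486 Receivables=-107
After txn 4 (Dr Payables, Cr Receivables, amount 460): Cash=-379 Equity=486 Payables=460 Receivables=-567
After txn 5 (Dr Equity, Cr Receivables, amount 199): Cash=-379 Equity=685 Payables=460 Receivables=-766
After txn 6 (Dr Payables, Cr Receivables, amount 319): Cash=-379 Equity=685 Payables=779 Receivables=-1085
After txn 7 (Dr Payables, Cr Equity, amount 391): Cash=-379 Equity=294 Payables=1170 Receivables=-1085
After txn 8 (Dr Cash, Cr Receivables, amount 192): Cash=-187 Equity=294 Payables=1170 Receivables=-1277

Answer: -187 294 1170 -1277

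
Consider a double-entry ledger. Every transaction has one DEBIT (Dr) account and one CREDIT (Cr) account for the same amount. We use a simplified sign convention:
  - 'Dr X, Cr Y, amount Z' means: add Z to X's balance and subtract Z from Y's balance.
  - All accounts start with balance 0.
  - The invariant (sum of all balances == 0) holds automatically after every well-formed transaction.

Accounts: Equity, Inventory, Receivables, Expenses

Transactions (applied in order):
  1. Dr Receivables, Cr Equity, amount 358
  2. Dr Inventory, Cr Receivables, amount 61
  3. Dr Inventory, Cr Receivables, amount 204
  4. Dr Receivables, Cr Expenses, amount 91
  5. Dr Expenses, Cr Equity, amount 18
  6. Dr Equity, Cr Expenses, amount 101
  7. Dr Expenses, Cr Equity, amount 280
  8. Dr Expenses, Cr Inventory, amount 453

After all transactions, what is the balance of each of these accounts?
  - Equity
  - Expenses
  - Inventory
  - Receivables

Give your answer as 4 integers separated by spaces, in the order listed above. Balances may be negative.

After txn 1 (Dr Receivables, Cr Equity, amount 358): Equity=-358 Receivables=358
After txn 2 (Dr Inventory, Cr Receivables, amount 61): Equity=-358 Inventory=61 Receivables=297
After txn 3 (Dr Inventory, Cr Receivables, amount 204): Equity=-358 Inventory=265 Receivables=93
After txn 4 (Dr Receivables, Cr Expenses, amount 91): Equity=-358 Expenses=-91 Inventory=265 Receivables=184
After txn 5 (Dr Expenses, Cr Equity, amount 18): Equity=-376 Expenses=-73 Inventory=265 Receivables=184
After txn 6 (Dr Equity, Cr Expenses, amount 101): Equity=-275 Expenses=-174 Inventory=265 Receivables=184
After txn 7 (Dr Expenses, Cr Equity, amount 280): Equity=-555 Expenses=106 Inventory=265 Receivables=184
After txn 8 (Dr Expenses, Cr Inventory, amount 453): Equity=-555 Expenses=559 Inventory=-188 Receivables=184

Answer: -555 559 -188 184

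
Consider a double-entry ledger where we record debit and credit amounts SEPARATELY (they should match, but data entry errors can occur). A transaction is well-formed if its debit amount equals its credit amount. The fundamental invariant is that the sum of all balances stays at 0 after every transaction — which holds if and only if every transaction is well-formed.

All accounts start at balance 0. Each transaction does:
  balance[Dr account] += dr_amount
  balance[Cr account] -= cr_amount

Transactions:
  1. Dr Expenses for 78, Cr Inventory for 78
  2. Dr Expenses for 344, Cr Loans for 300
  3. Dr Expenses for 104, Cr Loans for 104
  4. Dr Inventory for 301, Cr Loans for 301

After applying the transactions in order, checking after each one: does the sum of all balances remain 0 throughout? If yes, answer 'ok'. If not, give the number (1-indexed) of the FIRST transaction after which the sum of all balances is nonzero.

After txn 1: dr=78 cr=78 sum_balances=0
After txn 2: dr=344 cr=300 sum_balances=44
After txn 3: dr=104 cr=104 sum_balances=44
After txn 4: dr=301 cr=301 sum_balances=44

Answer: 2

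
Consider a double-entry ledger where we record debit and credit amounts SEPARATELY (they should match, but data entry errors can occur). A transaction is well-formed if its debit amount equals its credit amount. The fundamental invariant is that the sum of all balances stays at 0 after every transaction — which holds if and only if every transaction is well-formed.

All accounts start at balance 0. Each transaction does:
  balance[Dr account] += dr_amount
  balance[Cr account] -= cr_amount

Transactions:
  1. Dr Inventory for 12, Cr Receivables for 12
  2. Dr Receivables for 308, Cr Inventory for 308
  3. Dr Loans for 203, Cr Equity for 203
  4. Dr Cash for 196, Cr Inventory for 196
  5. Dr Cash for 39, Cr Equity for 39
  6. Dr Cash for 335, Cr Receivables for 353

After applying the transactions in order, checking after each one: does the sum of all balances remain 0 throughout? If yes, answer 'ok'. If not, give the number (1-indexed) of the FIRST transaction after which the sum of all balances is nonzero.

After txn 1: dr=12 cr=12 sum_balances=0
After txn 2: dr=308 cr=308 sum_balances=0
After txn 3: dr=203 cr=203 sum_balances=0
After txn 4: dr=196 cr=196 sum_balances=0
After txn 5: dr=39 cr=39 sum_balances=0
After txn 6: dr=335 cr=353 sum_balances=-18

Answer: 6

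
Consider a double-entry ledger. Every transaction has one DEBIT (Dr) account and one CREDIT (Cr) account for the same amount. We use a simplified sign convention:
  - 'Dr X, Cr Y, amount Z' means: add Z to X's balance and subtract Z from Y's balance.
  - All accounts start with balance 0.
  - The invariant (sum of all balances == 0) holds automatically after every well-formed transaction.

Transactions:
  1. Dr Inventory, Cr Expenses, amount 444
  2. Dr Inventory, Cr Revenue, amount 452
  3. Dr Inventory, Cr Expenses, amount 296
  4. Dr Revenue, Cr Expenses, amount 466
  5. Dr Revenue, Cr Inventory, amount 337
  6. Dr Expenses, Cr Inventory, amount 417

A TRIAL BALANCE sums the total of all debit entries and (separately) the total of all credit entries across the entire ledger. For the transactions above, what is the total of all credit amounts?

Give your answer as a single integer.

Txn 1: credit+=444
Txn 2: credit+=452
Txn 3: credit+=296
Txn 4: credit+=466
Txn 5: credit+=337
Txn 6: credit+=417
Total credits = 2412

Answer: 2412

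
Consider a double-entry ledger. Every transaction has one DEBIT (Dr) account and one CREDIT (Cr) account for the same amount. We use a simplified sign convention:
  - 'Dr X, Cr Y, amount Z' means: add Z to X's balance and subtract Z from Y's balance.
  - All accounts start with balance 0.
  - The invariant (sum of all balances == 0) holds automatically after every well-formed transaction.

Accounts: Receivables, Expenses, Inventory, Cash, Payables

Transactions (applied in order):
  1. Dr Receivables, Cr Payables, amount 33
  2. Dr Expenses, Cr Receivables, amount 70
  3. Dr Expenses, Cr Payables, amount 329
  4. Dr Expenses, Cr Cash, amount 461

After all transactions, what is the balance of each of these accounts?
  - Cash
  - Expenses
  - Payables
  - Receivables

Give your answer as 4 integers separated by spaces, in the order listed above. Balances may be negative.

Answer: -461 860 -362 -37

Derivation:
After txn 1 (Dr Receivables, Cr Payables, amount 33): Payables=-33 Receivables=33
After txn 2 (Dr Expenses, Cr Receivables, amount 70): Expenses=70 Payables=-33 Receivables=-37
After txn 3 (Dr Expenses, Cr Payables, amount 329): Expenses=399 Payables=-362 Receivables=-37
After txn 4 (Dr Expenses, Cr Cash, amount 461): Cash=-461 Expenses=860 Payables=-362 Receivables=-37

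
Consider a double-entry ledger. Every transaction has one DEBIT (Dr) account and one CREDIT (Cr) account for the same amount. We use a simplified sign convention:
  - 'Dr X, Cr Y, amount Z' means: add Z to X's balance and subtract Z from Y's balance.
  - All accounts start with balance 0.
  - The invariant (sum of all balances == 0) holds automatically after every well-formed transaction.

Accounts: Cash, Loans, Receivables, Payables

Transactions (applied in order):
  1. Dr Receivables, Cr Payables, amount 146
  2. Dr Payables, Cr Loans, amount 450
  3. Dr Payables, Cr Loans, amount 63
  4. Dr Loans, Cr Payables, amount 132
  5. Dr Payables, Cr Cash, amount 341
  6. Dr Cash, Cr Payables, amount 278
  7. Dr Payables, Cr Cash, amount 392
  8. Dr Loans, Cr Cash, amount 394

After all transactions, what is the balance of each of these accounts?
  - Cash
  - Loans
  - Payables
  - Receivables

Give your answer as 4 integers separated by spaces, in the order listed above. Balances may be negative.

After txn 1 (Dr Receivables, Cr Payables, amount 146): Payables=-146 Receivables=146
After txn 2 (Dr Payables, Cr Loans, amount 450): Loans=-450 Payables=304 Receivables=146
After txn 3 (Dr Payables, Cr Loans, amount 63): Loans=-513 Payables=367 Receivables=146
After txn 4 (Dr Loans, Cr Payables, amount 132): Loans=-381 Payables=235 Receivables=146
After txn 5 (Dr Payables, Cr Cash, amount 341): Cash=-341 Loans=-381 Payables=576 Receivables=146
After txn 6 (Dr Cash, Cr Payables, amount 278): Cash=-63 Loans=-381 Payables=298 Receivables=146
After txn 7 (Dr Payables, Cr Cash, amount 392): Cash=-455 Loans=-381 Payables=690 Receivables=146
After txn 8 (Dr Loans, Cr Cash, amount 394): Cash=-849 Loans=13 Payables=690 Receivables=146

Answer: -849 13 690 146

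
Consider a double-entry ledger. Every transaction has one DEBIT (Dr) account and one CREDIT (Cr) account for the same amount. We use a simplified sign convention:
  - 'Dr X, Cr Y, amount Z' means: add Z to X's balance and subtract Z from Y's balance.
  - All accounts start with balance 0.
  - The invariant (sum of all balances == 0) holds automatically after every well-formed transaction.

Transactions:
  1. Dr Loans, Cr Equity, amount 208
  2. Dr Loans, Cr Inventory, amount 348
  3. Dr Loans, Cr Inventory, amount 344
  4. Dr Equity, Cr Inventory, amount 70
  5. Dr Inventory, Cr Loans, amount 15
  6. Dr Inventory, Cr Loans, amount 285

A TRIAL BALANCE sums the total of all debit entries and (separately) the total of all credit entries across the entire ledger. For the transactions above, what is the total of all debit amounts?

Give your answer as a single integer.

Answer: 1270

Derivation:
Txn 1: debit+=208
Txn 2: debit+=348
Txn 3: debit+=344
Txn 4: debit+=70
Txn 5: debit+=15
Txn 6: debit+=285
Total debits = 1270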